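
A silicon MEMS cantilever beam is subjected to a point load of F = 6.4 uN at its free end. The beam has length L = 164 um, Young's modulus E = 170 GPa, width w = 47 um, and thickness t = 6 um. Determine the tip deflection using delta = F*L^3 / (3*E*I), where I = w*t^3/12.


Step 1: Calculate the second moment of area.
I = w * t^3 / 12 = 47 * 6^3 / 12 = 846.0 um^4
Step 2: Convert E to consistent units (1 GPa = 1000 uN/um^2).
E = 170 GPa = 170000 uN/um^2
Step 3: Calculate tip deflection.
delta = F * L^3 / (3 * E * I)
delta = 6.4 * 164^3 / (3 * 170000 * 846.0)
delta = 0.0654 um


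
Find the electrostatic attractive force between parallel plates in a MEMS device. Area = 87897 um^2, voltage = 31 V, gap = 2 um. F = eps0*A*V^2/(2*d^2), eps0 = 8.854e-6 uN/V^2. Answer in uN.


Step 1: Identify parameters.
eps0 = 8.854e-6 uN/V^2, A = 87897 um^2, V = 31 V, d = 2 um
Step 2: Compute V^2 = 31^2 = 961
Step 3: Compute d^2 = 2^2 = 4
Step 4: F = 0.5 * 8.854e-6 * 87897 * 961 / 4
F = 93.486 uN


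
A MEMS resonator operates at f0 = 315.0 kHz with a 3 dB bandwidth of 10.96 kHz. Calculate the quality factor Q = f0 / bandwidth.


Step 1: Q = f0 / bandwidth
Step 2: Q = 315.0 / 10.96
Q = 28.7


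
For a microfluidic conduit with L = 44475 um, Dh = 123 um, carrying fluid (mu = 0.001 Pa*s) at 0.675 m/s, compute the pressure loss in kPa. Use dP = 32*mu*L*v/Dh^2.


Step 1: Convert to SI: L = 44475e-6 m, Dh = 123e-6 m
Step 2: dP = 32 * 0.001 * 44475e-6 * 0.675 / (123e-6)^2
Step 3: dP = 63497.92 Pa
Step 4: Convert to kPa: dP = 63.5 kPa


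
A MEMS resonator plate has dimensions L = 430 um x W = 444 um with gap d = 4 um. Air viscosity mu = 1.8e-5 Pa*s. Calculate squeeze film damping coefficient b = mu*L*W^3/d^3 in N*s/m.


Step 1: Convert to SI.
L = 430e-6 m, W = 444e-6 m, d = 4e-6 m
Step 2: W^3 = (444e-6)^3 = 8.75e-11 m^3
Step 3: d^3 = (4e-6)^3 = 6.40e-17 m^3
Step 4: b = 1.8e-5 * 430e-6 * 8.75e-11 / 6.40e-17
b = 1.06e-02 N*s/m


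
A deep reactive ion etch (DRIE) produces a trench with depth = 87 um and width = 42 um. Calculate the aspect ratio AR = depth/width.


Step 1: AR = depth / width
Step 2: AR = 87 / 42
AR = 2.1


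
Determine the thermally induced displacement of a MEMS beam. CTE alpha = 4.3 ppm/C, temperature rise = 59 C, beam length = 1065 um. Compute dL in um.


Step 1: Convert CTE: alpha = 4.3 ppm/C = 4.3e-6 /C
Step 2: dL = 4.3e-6 * 59 * 1065
dL = 0.2702 um


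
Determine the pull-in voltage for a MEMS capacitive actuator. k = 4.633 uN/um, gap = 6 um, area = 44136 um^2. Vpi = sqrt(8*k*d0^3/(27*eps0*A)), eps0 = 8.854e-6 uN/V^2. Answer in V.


Step 1: Compute numerator: 8 * k * d0^3 = 8 * 4.633 * 6^3 = 8005.824
Step 2: Compute denominator: 27 * eps0 * A = 27 * 8.854e-6 * 44136 = 10.551064
Step 3: Vpi = sqrt(8005.824 / 10.551064)
Vpi = 27.55 V


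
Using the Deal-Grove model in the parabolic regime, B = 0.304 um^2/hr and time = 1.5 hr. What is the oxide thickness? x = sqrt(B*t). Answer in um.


Step 1: Compute B*t = 0.304 * 1.5 = 0.456
Step 2: x = sqrt(0.456)
x = 0.675 um


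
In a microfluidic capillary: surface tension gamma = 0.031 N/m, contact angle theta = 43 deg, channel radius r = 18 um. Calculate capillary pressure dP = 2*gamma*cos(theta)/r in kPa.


Step 1: cos(43 deg) = 0.7314
Step 2: Convert r to m: r = 18e-6 m
Step 3: dP = 2 * 0.031 * 0.7314 / 18e-6 = 2519.3 Pa
Step 4: Convert Pa to kPa (divide by 1000).
dP = 2.52 kPa


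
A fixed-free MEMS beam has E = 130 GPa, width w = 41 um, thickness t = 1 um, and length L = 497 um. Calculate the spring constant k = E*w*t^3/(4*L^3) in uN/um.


Step 1: Convert E to consistent units (1 GPa = 1000 uN/um^2).
E = 130 GPa = 130000 uN/um^2
Step 2: Compute t^3 = 1^3 = 1
Step 3: Compute L^3 = 497^3 = 122763473
Step 4: k = 130000 * 41 * 1 / (4 * 122763473)
k = 0.0109 uN/um


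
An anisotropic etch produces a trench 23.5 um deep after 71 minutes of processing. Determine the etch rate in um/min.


Step 1: Etch rate = depth / time
Step 2: rate = 23.5 / 71
rate = 0.331 um/min


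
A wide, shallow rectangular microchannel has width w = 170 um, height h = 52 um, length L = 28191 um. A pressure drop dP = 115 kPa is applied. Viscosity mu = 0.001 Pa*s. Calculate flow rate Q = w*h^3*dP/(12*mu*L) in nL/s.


Step 1: Convert all dimensions to SI (meters).
w = 170e-6 m, h = 52e-6 m, L = 28191e-6 m, dP = 115e3 Pa
Step 2: Q = w * h^3 * dP / (12 * mu * L)
Q = 170e-6 * (52e-6)^3 * 115e3 / (12 * 0.001 * 28191e-6) = 8.1257801e-09 m^3/s
Step 3: Convert Q from m^3/s to nL/s (1 m^3 = 1e12 nL, so multiply by 1e12).
Q = 8125.78 nL/s


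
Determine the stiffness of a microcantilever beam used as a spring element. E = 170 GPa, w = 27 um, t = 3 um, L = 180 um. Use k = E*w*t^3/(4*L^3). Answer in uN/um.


Step 1: Convert E to consistent units (1 GPa = 1000 uN/um^2).
E = 170 GPa = 170000 uN/um^2
Step 2: Compute t^3 = 3^3 = 27
Step 3: Compute L^3 = 180^3 = 5832000
Step 4: k = 170000 * 27 * 27 / (4 * 5832000)
k = 5.3125 uN/um


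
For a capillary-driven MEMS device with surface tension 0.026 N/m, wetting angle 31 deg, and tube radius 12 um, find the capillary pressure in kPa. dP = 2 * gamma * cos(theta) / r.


Step 1: cos(31 deg) = 0.8572
Step 2: Convert r to m: r = 12e-6 m
Step 3: dP = 2 * 0.026 * 0.8572 / 12e-6 = 3714.5 Pa
Step 4: Convert Pa to kPa (divide by 1000).
dP = 3.71 kPa


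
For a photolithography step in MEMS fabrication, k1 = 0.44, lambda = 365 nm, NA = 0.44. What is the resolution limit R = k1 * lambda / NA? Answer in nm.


Step 1: Identify values: k1 = 0.44, lambda = 365 nm, NA = 0.44
Step 2: R = k1 * lambda / NA
R = 0.44 * 365 / 0.44
R = 365.0 nm


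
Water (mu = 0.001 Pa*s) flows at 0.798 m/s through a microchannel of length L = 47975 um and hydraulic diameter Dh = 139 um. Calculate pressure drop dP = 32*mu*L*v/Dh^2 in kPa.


Step 1: Convert to SI: L = 47975e-6 m, Dh = 139e-6 m
Step 2: dP = 32 * 0.001 * 47975e-6 * 0.798 / (139e-6)^2
Step 3: dP = 63407.15 Pa
Step 4: Convert to kPa: dP = 63.41 kPa


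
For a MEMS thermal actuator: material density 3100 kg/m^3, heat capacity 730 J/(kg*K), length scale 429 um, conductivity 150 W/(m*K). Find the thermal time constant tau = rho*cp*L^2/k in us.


Step 1: Convert L to m: L = 429e-6 m
Step 2: L^2 = (429e-6)^2 = 1.84041e-07 m^2
Step 3: tau = 3100 * 730 * 1.84041e-07 / 150 = 2.77656522e-03 s
Step 4: Convert to microseconds (multiply by 1e6).
tau = 2776.565 us


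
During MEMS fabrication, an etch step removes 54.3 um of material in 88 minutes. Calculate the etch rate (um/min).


Step 1: Etch rate = depth / time
Step 2: rate = 54.3 / 88
rate = 0.617 um/min


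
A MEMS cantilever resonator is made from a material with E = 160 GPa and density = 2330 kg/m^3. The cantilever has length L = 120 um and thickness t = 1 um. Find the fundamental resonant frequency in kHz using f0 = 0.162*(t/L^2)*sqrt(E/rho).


Step 1: Convert units to SI.
t_SI = 1e-6 m, L_SI = 120e-6 m
Step 2: Calculate sqrt(E/rho).
sqrt(160e9 / 2330) = 8286.71 m/s
Step 3: Compute f0.
f0 = 0.162 * 1e-6 / (120e-6)^2 * 8286.71 = 93225.5 Hz = 93.23 kHz


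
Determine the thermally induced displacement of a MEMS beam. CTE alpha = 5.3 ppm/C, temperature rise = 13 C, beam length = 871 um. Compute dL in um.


Step 1: Convert CTE: alpha = 5.3 ppm/C = 5.3e-6 /C
Step 2: dL = 5.3e-6 * 13 * 871
dL = 0.06 um


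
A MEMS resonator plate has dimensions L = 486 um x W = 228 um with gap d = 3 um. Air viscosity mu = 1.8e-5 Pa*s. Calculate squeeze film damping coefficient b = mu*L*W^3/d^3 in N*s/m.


Step 1: Convert to SI.
L = 486e-6 m, W = 228e-6 m, d = 3e-6 m
Step 2: W^3 = (228e-6)^3 = 1.19e-11 m^3
Step 3: d^3 = (3e-6)^3 = 2.70e-17 m^3
Step 4: b = 1.8e-5 * 486e-6 * 1.19e-11 / 2.70e-17
b = 3.84e-03 N*s/m


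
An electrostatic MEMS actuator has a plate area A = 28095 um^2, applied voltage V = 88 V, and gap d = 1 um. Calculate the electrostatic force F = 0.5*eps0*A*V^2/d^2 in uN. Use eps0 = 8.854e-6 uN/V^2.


Step 1: Identify parameters.
eps0 = 8.854e-6 uN/V^2, A = 28095 um^2, V = 88 V, d = 1 um
Step 2: Compute V^2 = 88^2 = 7744
Step 3: Compute d^2 = 1^2 = 1
Step 4: F = 0.5 * 8.854e-6 * 28095 * 7744 / 1
F = 963.172 uN


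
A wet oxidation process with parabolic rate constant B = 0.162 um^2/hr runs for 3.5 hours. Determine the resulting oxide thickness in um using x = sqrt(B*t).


Step 1: Compute B*t = 0.162 * 3.5 = 0.567
Step 2: x = sqrt(0.567)
x = 0.753 um


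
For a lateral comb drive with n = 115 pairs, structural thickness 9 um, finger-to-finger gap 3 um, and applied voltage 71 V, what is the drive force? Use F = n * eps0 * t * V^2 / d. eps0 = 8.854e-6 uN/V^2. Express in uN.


Step 1: Parameters: n=115, eps0=8.854e-6 uN/V^2, t=9 um, V=71 V, d=3 um
Step 2: V^2 = 5041
Step 3: F = 115 * 8.854e-6 * 9 * 5041 / 3
F = 15.398 uN


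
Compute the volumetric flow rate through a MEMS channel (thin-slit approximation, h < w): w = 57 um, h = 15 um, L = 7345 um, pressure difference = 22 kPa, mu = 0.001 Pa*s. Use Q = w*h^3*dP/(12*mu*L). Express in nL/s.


Step 1: Convert all dimensions to SI (meters).
w = 57e-6 m, h = 15e-6 m, L = 7345e-6 m, dP = 22e3 Pa
Step 2: Q = w * h^3 * dP / (12 * mu * L)
Q = 57e-6 * (15e-6)^3 * 22e3 / (12 * 0.001 * 7345e-6) = 4.801736e-11 m^3/s
Step 3: Convert Q from m^3/s to nL/s (1 m^3 = 1e12 nL, so multiply by 1e12).
Q = 48.017 nL/s


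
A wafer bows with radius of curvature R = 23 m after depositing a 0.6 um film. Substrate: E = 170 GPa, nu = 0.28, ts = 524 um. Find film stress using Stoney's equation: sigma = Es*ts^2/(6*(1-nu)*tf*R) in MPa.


Step 1: Compute numerator: Es * ts^2 = 170 * 524^2 = 46677920 (GPa*um^2)
Step 2: Compute denominator (R in um): 6*(1-nu)*tf*R = 6*0.72*0.6*23e6 = 59616000.0 (um^2)
Step 3: sigma (GPa) = 46677920 / 59616000.0 = 7.82976e-01 GPa
Step 4: Convert to MPa (x1000): sigma = 783.0 MPa


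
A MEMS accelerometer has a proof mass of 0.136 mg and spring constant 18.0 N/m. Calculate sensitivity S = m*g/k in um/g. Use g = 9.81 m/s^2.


Step 1: Convert mass: m = 0.136 mg = 1.36e-07 kg
Step 2: S = m * g / k = 1.36e-07 * 9.81 / 18.0
Step 3: S = 7.41e-08 m/g
Step 4: Convert to um/g: S = 0.074 um/g


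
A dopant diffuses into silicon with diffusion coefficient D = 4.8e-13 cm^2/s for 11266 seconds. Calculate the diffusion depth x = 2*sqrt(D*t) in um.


Step 1: Compute D*t = 4.8e-13 * 11266 = 5.40768e-09 cm^2
Step 2: sqrt(D*t) = 7.35369e-05 cm
Step 3: x = 2 * 7.35369e-05 cm = 1.470738e-04 cm
Step 4: Convert to um (1 cm = 1e4 um): x = 1.471 um


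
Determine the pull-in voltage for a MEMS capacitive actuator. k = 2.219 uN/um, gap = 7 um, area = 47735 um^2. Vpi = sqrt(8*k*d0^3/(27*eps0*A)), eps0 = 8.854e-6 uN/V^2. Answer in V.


Step 1: Compute numerator: 8 * k * d0^3 = 8 * 2.219 * 7^3 = 6088.936
Step 2: Compute denominator: 27 * eps0 * A = 27 * 8.854e-6 * 47735 = 11.411434
Step 3: Vpi = sqrt(6088.936 / 11.411434)
Vpi = 23.1 V


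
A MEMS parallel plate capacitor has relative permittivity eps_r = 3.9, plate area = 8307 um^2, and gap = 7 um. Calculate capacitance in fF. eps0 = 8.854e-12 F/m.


Step 1: Convert area to m^2: A = 8307e-12 m^2
Step 2: Convert gap to m: d = 7e-6 m
Step 3: C = eps0 * eps_r * A / d
C = 8.854e-12 * 3.9 * 8307e-12 / 7e-6
Step 4: Convert to fF (multiply by 1e15).
C = 40.98 fF


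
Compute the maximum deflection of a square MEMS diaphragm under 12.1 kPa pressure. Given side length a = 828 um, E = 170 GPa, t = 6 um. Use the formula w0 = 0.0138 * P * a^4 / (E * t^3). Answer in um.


Step 1: Convert pressure to compatible units (E is in GPa, so P in GPa).
P = 12.1 kPa = 12.1e-6 GPa
Step 2: Compute numerator: 0.0138 * P * a^4.
a^4 = 828^4 = 470025421056
numerator = 0.0138 * 12.1e-6 * 470025421056 = 7.848484e+04
Step 3: Compute denominator: E * t^3 = 170 * 6^3 = 36720
Step 4: w0 = numerator / denominator = 7.848484e+04 / 36720 = 2.1374 um


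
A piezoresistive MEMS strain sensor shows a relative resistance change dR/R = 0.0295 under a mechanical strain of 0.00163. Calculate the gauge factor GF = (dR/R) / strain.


Step 1: Identify values.
dR/R = 0.0295, strain = 0.00163
Step 2: GF = (dR/R) / strain = 0.0295 / 0.00163
GF = 18.1


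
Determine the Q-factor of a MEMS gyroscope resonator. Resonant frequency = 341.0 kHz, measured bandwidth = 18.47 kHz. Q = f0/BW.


Step 1: Q = f0 / bandwidth
Step 2: Q = 341.0 / 18.47
Q = 18.5


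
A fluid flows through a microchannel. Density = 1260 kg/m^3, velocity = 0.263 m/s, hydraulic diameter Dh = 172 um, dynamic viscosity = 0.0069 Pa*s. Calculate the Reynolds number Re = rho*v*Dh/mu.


Step 1: Convert Dh to meters: Dh = 172e-6 m
Step 2: Re = rho * v * Dh / mu
Re = 1260 * 0.263 * 172e-6 / 0.0069
Re = 8.26


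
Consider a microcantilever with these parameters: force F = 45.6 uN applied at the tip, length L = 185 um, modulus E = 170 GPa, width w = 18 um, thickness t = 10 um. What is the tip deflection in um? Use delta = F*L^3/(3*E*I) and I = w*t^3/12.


Step 1: Calculate the second moment of area.
I = w * t^3 / 12 = 18 * 10^3 / 12 = 1500.0 um^4
Step 2: Convert E to consistent units (1 GPa = 1000 uN/um^2).
E = 170 GPa = 170000 uN/um^2
Step 3: Calculate tip deflection.
delta = F * L^3 / (3 * E * I)
delta = 45.6 * 185^3 / (3 * 170000 * 1500.0)
delta = 0.3774 um


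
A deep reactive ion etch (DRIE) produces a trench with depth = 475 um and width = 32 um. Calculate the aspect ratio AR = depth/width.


Step 1: AR = depth / width
Step 2: AR = 475 / 32
AR = 14.8


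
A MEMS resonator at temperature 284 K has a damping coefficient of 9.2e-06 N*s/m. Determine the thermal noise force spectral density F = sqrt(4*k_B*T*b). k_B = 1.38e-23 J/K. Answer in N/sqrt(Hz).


Step 1: Compute 4 * k_B * T * b
= 4 * 1.38e-23 * 284 * 9.2e-06
= 1.4423e-25 N^2/Hz
Step 2: F_noise = sqrt(1.4423e-25)
F_noise = 3.80e-13 N/sqrt(Hz)


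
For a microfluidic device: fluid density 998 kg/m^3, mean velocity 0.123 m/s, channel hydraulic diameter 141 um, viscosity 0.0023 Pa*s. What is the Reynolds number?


Step 1: Convert Dh to meters: Dh = 141e-6 m
Step 2: Re = rho * v * Dh / mu
Re = 998 * 0.123 * 141e-6 / 0.0023
Re = 7.525


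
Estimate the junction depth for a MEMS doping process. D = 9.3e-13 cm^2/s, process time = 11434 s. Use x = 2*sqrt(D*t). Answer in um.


Step 1: Compute D*t = 9.3e-13 * 11434 = 1.063362e-08 cm^2
Step 2: sqrt(D*t) = 1.03119e-04 cm
Step 3: x = 2 * 1.03119e-04 cm = 2.06238e-04 cm
Step 4: Convert to um (1 cm = 1e4 um): x = 2.062 um


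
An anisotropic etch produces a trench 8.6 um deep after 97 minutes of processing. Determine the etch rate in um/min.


Step 1: Etch rate = depth / time
Step 2: rate = 8.6 / 97
rate = 0.089 um/min


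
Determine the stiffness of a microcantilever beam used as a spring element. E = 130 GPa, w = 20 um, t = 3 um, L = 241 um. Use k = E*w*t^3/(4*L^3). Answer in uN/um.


Step 1: Convert E to consistent units (1 GPa = 1000 uN/um^2).
E = 130 GPa = 130000 uN/um^2
Step 2: Compute t^3 = 3^3 = 27
Step 3: Compute L^3 = 241^3 = 13997521
Step 4: k = 130000 * 20 * 27 / (4 * 13997521)
k = 1.2538 uN/um


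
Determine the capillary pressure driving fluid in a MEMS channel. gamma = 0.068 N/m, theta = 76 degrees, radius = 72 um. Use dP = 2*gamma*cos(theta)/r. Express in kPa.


Step 1: cos(76 deg) = 0.2419
Step 2: Convert r to m: r = 72e-6 m
Step 3: dP = 2 * 0.068 * 0.2419 / 72e-6 = 456.9 Pa
Step 4: Convert Pa to kPa (divide by 1000).
dP = 0.46 kPa


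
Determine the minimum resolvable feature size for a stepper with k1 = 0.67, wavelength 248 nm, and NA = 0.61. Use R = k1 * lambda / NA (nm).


Step 1: Identify values: k1 = 0.67, lambda = 248 nm, NA = 0.61
Step 2: R = k1 * lambda / NA
R = 0.67 * 248 / 0.61
R = 272.4 nm


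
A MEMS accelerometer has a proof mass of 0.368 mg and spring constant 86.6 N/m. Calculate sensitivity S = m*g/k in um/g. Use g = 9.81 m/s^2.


Step 1: Convert mass: m = 0.368 mg = 3.68e-07 kg
Step 2: S = m * g / k = 3.68e-07 * 9.81 / 86.6
Step 3: S = 4.17e-08 m/g
Step 4: Convert to um/g: S = 0.042 um/g


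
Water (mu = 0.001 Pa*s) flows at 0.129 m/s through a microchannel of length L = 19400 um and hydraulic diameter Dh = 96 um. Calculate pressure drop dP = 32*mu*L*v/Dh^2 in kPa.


Step 1: Convert to SI: L = 19400e-6 m, Dh = 96e-6 m
Step 2: dP = 32 * 0.001 * 19400e-6 * 0.129 / (96e-6)^2
Step 3: dP = 8689.58 Pa
Step 4: Convert to kPa: dP = 8.69 kPa


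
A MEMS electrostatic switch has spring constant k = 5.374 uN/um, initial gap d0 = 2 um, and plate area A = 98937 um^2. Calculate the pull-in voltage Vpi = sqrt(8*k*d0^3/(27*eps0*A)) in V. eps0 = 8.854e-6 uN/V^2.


Step 1: Compute numerator: 8 * k * d0^3 = 8 * 5.374 * 2^3 = 343.936
Step 2: Compute denominator: 27 * eps0 * A = 27 * 8.854e-6 * 98937 = 23.651681
Step 3: Vpi = sqrt(343.936 / 23.651681)
Vpi = 3.81 V


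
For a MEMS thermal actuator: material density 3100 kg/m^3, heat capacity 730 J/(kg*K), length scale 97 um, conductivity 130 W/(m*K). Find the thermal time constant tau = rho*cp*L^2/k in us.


Step 1: Convert L to m: L = 97e-6 m
Step 2: L^2 = (97e-6)^2 = 9.409e-09 m^2
Step 3: tau = 3100 * 730 * 9.409e-09 / 130 = 1.6378898e-04 s
Step 4: Convert to microseconds (multiply by 1e6).
tau = 163.789 us


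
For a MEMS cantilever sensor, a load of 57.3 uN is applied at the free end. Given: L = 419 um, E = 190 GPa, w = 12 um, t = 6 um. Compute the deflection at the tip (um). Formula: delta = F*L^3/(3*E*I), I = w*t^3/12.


Step 1: Calculate the second moment of area.
I = w * t^3 / 12 = 12 * 6^3 / 12 = 216.0 um^4
Step 2: Convert E to consistent units (1 GPa = 1000 uN/um^2).
E = 190 GPa = 190000 uN/um^2
Step 3: Calculate tip deflection.
delta = F * L^3 / (3 * E * I)
delta = 57.3 * 419^3 / (3 * 190000 * 216.0)
delta = 34.2348 um


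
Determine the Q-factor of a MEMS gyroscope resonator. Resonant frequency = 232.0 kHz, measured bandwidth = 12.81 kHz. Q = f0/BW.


Step 1: Q = f0 / bandwidth
Step 2: Q = 232.0 / 12.81
Q = 18.1


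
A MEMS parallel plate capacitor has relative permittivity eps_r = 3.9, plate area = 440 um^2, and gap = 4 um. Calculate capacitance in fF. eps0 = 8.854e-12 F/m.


Step 1: Convert area to m^2: A = 440e-12 m^2
Step 2: Convert gap to m: d = 4e-6 m
Step 3: C = eps0 * eps_r * A / d
C = 8.854e-12 * 3.9 * 440e-12 / 4e-6
Step 4: Convert to fF (multiply by 1e15).
C = 3.8 fF


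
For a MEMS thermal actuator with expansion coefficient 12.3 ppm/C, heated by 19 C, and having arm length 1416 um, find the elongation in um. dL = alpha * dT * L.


Step 1: Convert CTE: alpha = 12.3 ppm/C = 12.3e-6 /C
Step 2: dL = 12.3e-6 * 19 * 1416
dL = 0.3309 um


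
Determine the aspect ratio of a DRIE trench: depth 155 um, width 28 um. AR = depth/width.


Step 1: AR = depth / width
Step 2: AR = 155 / 28
AR = 5.5


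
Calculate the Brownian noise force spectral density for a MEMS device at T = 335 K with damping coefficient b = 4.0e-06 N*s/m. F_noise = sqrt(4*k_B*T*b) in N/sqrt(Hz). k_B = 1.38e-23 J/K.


Step 1: Compute 4 * k_B * T * b
= 4 * 1.38e-23 * 335 * 4.0e-06
= 7.3968e-26 N^2/Hz
Step 2: F_noise = sqrt(7.3968e-26)
F_noise = 2.72e-13 N/sqrt(Hz)


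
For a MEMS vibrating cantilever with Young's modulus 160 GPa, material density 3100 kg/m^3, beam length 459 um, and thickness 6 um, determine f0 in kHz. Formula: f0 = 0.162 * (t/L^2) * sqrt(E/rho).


Step 1: Convert units to SI.
t_SI = 6e-6 m, L_SI = 459e-6 m
Step 2: Calculate sqrt(E/rho).
sqrt(160e9 / 3100) = 7184.21 m/s
Step 3: Compute f0.
f0 = 0.162 * 6e-6 / (459e-6)^2 * 7184.21 = 33145.1 Hz = 33.15 kHz


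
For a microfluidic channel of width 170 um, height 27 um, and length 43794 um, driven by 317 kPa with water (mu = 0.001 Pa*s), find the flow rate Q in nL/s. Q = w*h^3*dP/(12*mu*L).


Step 1: Convert all dimensions to SI (meters).
w = 170e-6 m, h = 27e-6 m, L = 43794e-6 m, dP = 317e3 Pa
Step 2: Q = w * h^3 * dP / (12 * mu * L)
Q = 170e-6 * (27e-6)^3 * 317e3 / (12 * 0.001 * 43794e-6) = 2.01838317e-09 m^3/s
Step 3: Convert Q from m^3/s to nL/s (1 m^3 = 1e12 nL, so multiply by 1e12).
Q = 2018.383 nL/s


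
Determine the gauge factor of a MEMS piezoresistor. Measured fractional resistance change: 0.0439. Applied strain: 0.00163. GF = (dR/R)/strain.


Step 1: Identify values.
dR/R = 0.0439, strain = 0.00163
Step 2: GF = (dR/R) / strain = 0.0439 / 0.00163
GF = 26.9


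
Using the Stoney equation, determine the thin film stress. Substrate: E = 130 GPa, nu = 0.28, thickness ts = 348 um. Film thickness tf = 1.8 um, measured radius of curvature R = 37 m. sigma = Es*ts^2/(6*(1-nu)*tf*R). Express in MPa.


Step 1: Compute numerator: Es * ts^2 = 130 * 348^2 = 15743520 (GPa*um^2)
Step 2: Compute denominator (R in um): 6*(1-nu)*tf*R = 6*0.72*1.8*37e6 = 287712000.0 (um^2)
Step 3: sigma (GPa) = 15743520 / 287712000.0 = 5.472e-02 GPa
Step 4: Convert to MPa (x1000): sigma = 54.7 MPa


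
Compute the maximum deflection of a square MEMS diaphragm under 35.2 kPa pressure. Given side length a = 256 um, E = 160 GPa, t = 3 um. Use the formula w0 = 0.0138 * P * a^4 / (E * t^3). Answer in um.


Step 1: Convert pressure to compatible units (E is in GPa, so P in GPa).
P = 35.2 kPa = 35.2e-6 GPa
Step 2: Compute numerator: 0.0138 * P * a^4.
a^4 = 256^4 = 4294967296
numerator = 0.0138 * 35.2e-6 * 4294967296 = 2.08632e+03
Step 3: Compute denominator: E * t^3 = 160 * 3^3 = 4320
Step 4: w0 = numerator / denominator = 2.08632e+03 / 4320 = 0.4829 um


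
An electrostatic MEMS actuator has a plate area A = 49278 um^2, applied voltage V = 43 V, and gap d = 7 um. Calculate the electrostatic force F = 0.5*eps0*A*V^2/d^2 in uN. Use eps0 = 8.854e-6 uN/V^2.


Step 1: Identify parameters.
eps0 = 8.854e-6 uN/V^2, A = 49278 um^2, V = 43 V, d = 7 um
Step 2: Compute V^2 = 43^2 = 1849
Step 3: Compute d^2 = 7^2 = 49
Step 4: F = 0.5 * 8.854e-6 * 49278 * 1849 / 49
F = 8.232 uN


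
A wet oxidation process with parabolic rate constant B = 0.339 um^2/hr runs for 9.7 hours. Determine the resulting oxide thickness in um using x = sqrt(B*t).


Step 1: Compute B*t = 0.339 * 9.7 = 3.2883
Step 2: x = sqrt(3.2883)
x = 1.813 um


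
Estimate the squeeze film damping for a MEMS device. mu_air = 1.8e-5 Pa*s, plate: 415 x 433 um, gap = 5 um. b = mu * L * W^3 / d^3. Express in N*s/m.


Step 1: Convert to SI.
L = 415e-6 m, W = 433e-6 m, d = 5e-6 m
Step 2: W^3 = (433e-6)^3 = 8.12e-11 m^3
Step 3: d^3 = (5e-6)^3 = 1.25e-16 m^3
Step 4: b = 1.8e-5 * 415e-6 * 8.12e-11 / 1.25e-16
b = 4.85e-03 N*s/m


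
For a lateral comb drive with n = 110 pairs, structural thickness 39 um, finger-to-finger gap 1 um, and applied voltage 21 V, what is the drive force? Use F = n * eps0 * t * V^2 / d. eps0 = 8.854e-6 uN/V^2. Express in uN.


Step 1: Parameters: n=110, eps0=8.854e-6 uN/V^2, t=39 um, V=21 V, d=1 um
Step 2: V^2 = 441
Step 3: F = 110 * 8.854e-6 * 39 * 441 / 1
F = 16.751 uN


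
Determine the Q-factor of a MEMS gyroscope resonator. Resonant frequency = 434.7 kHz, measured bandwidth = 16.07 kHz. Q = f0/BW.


Step 1: Q = f0 / bandwidth
Step 2: Q = 434.7 / 16.07
Q = 27.1


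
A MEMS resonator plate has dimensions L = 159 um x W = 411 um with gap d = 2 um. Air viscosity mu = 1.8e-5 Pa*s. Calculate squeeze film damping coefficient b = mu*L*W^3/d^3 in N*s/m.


Step 1: Convert to SI.
L = 159e-6 m, W = 411e-6 m, d = 2e-6 m
Step 2: W^3 = (411e-6)^3 = 6.94e-11 m^3
Step 3: d^3 = (2e-6)^3 = 8.00e-18 m^3
Step 4: b = 1.8e-5 * 159e-6 * 6.94e-11 / 8.00e-18
b = 2.48e-02 N*s/m


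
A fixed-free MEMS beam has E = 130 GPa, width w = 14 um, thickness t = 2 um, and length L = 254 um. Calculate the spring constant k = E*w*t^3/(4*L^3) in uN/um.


Step 1: Convert E to consistent units (1 GPa = 1000 uN/um^2).
E = 130 GPa = 130000 uN/um^2
Step 2: Compute t^3 = 2^3 = 8
Step 3: Compute L^3 = 254^3 = 16387064
Step 4: k = 130000 * 14 * 8 / (4 * 16387064)
k = 0.2221 uN/um


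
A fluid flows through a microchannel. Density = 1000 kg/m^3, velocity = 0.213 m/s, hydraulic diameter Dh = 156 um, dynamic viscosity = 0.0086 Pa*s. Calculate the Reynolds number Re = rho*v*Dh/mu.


Step 1: Convert Dh to meters: Dh = 156e-6 m
Step 2: Re = rho * v * Dh / mu
Re = 1000 * 0.213 * 156e-6 / 0.0086
Re = 3.864


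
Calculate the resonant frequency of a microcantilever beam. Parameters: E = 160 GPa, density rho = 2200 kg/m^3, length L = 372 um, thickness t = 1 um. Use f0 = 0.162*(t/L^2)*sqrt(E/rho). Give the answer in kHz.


Step 1: Convert units to SI.
t_SI = 1e-6 m, L_SI = 372e-6 m
Step 2: Calculate sqrt(E/rho).
sqrt(160e9 / 2200) = 8528.03 m/s
Step 3: Compute f0.
f0 = 0.162 * 1e-6 / (372e-6)^2 * 8528.03 = 9983.4 Hz = 9.98 kHz


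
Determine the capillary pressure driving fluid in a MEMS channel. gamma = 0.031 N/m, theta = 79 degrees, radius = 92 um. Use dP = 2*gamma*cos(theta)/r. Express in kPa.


Step 1: cos(79 deg) = 0.1908
Step 2: Convert r to m: r = 92e-6 m
Step 3: dP = 2 * 0.031 * 0.1908 / 92e-6 = 128.6 Pa
Step 4: Convert Pa to kPa (divide by 1000).
dP = 0.13 kPa


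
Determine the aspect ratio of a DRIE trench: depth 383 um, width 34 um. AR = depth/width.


Step 1: AR = depth / width
Step 2: AR = 383 / 34
AR = 11.3


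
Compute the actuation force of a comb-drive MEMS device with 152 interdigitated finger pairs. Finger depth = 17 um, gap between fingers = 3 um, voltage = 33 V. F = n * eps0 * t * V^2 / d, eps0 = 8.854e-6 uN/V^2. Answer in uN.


Step 1: Parameters: n=152, eps0=8.854e-6 uN/V^2, t=17 um, V=33 V, d=3 um
Step 2: V^2 = 1089
Step 3: F = 152 * 8.854e-6 * 17 * 1089 / 3
F = 8.305 uN


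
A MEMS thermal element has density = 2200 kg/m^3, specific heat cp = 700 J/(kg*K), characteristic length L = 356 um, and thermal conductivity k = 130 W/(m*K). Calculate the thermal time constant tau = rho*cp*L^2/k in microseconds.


Step 1: Convert L to m: L = 356e-6 m
Step 2: L^2 = (356e-6)^2 = 1.26736e-07 m^2
Step 3: tau = 2200 * 700 * 1.26736e-07 / 130 = 1.50133415e-03 s
Step 4: Convert to microseconds (multiply by 1e6).
tau = 1501.334 us


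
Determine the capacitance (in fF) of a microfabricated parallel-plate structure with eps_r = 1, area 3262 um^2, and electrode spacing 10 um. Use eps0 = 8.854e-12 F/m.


Step 1: Convert area to m^2: A = 3262e-12 m^2
Step 2: Convert gap to m: d = 10e-6 m
Step 3: C = eps0 * eps_r * A / d
C = 8.854e-12 * 1 * 3262e-12 / 10e-6
Step 4: Convert to fF (multiply by 1e15).
C = 2.89 fF


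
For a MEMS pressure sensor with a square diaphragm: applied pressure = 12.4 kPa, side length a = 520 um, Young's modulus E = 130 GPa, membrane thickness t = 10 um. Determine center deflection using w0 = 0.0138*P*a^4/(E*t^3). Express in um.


Step 1: Convert pressure to compatible units (E is in GPa, so P in GPa).
P = 12.4 kPa = 12.4e-6 GPa
Step 2: Compute numerator: 0.0138 * P * a^4.
a^4 = 520^4 = 73116160000
numerator = 0.0138 * 12.4e-6 * 73116160000 = 1.2512e+04
Step 3: Compute denominator: E * t^3 = 130 * 10^3 = 130000
Step 4: w0 = numerator / denominator = 1.2512e+04 / 130000 = 0.0962 um


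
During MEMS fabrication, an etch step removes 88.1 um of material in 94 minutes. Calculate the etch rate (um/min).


Step 1: Etch rate = depth / time
Step 2: rate = 88.1 / 94
rate = 0.937 um/min


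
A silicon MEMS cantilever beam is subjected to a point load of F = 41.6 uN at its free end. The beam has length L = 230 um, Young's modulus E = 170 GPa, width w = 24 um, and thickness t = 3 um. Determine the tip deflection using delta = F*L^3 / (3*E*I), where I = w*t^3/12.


Step 1: Calculate the second moment of area.
I = w * t^3 / 12 = 24 * 3^3 / 12 = 54.0 um^4
Step 2: Convert E to consistent units (1 GPa = 1000 uN/um^2).
E = 170 GPa = 170000 uN/um^2
Step 3: Calculate tip deflection.
delta = F * L^3 / (3 * E * I)
delta = 41.6 * 230^3 / (3 * 170000 * 54.0)
delta = 18.3786 um


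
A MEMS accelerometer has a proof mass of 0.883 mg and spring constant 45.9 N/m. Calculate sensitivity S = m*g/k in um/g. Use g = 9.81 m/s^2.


Step 1: Convert mass: m = 0.883 mg = 8.83e-07 kg
Step 2: S = m * g / k = 8.83e-07 * 9.81 / 45.9
Step 3: S = 1.89e-07 m/g
Step 4: Convert to um/g: S = 0.189 um/g


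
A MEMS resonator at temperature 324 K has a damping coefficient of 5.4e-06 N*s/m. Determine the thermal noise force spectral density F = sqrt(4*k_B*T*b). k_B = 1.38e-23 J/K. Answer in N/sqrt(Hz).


Step 1: Compute 4 * k_B * T * b
= 4 * 1.38e-23 * 324 * 5.4e-06
= 9.6578e-26 N^2/Hz
Step 2: F_noise = sqrt(9.6578e-26)
F_noise = 3.11e-13 N/sqrt(Hz)


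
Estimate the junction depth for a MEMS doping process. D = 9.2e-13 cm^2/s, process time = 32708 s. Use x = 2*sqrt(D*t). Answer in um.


Step 1: Compute D*t = 9.2e-13 * 32708 = 3.009136e-08 cm^2
Step 2: sqrt(D*t) = 1.73469e-04 cm
Step 3: x = 2 * 1.73469e-04 cm = 3.46938e-04 cm
Step 4: Convert to um (1 cm = 1e4 um): x = 3.469 um


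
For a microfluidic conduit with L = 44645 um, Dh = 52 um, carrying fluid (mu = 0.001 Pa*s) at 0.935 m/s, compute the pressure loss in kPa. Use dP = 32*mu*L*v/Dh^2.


Step 1: Convert to SI: L = 44645e-6 m, Dh = 52e-6 m
Step 2: dP = 32 * 0.001 * 44645e-6 * 0.935 / (52e-6)^2
Step 3: dP = 494000.89 Pa
Step 4: Convert to kPa: dP = 494.0 kPa


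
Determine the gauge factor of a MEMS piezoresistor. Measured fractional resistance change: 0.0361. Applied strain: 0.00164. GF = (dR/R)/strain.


Step 1: Identify values.
dR/R = 0.0361, strain = 0.00164
Step 2: GF = (dR/R) / strain = 0.0361 / 0.00164
GF = 22.0


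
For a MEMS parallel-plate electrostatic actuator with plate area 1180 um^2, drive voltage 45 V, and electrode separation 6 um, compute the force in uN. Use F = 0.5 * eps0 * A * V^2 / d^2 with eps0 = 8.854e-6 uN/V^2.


Step 1: Identify parameters.
eps0 = 8.854e-6 uN/V^2, A = 1180 um^2, V = 45 V, d = 6 um
Step 2: Compute V^2 = 45^2 = 2025
Step 3: Compute d^2 = 6^2 = 36
Step 4: F = 0.5 * 8.854e-6 * 1180 * 2025 / 36
F = 0.294 uN


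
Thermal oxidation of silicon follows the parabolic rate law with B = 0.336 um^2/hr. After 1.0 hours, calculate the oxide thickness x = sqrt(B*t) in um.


Step 1: Compute B*t = 0.336 * 1.0 = 0.336
Step 2: x = sqrt(0.336)
x = 0.58 um


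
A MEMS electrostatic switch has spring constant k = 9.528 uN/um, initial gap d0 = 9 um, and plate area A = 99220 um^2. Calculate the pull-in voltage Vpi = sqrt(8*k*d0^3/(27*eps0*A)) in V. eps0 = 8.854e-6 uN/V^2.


Step 1: Compute numerator: 8 * k * d0^3 = 8 * 9.528 * 9^3 = 55567.296
Step 2: Compute denominator: 27 * eps0 * A = 27 * 8.854e-6 * 99220 = 23.719335
Step 3: Vpi = sqrt(55567.296 / 23.719335)
Vpi = 48.4 V


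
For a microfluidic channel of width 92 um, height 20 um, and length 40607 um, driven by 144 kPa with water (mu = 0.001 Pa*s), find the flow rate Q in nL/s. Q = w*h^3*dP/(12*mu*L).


Step 1: Convert all dimensions to SI (meters).
w = 92e-6 m, h = 20e-6 m, L = 40607e-6 m, dP = 144e3 Pa
Step 2: Q = w * h^3 * dP / (12 * mu * L)
Q = 92e-6 * (20e-6)^3 * 144e3 / (12 * 0.001 * 40607e-6) = 2.1749945e-10 m^3/s
Step 3: Convert Q from m^3/s to nL/s (1 m^3 = 1e12 nL, so multiply by 1e12).
Q = 217.499 nL/s


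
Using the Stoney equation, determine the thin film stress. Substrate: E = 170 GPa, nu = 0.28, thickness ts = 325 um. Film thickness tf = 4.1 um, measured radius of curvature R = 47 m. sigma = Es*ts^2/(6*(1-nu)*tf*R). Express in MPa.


Step 1: Compute numerator: Es * ts^2 = 170 * 325^2 = 17956250 (GPa*um^2)
Step 2: Compute denominator (R in um): 6*(1-nu)*tf*R = 6*0.72*4.1*47e6 = 832464000.0 (um^2)
Step 3: sigma (GPa) = 17956250 / 832464000.0 = 2.157e-02 GPa
Step 4: Convert to MPa (x1000): sigma = 21.6 MPa


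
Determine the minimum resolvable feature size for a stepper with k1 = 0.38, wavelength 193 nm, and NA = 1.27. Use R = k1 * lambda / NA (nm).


Step 1: Identify values: k1 = 0.38, lambda = 193 nm, NA = 1.27
Step 2: R = k1 * lambda / NA
R = 0.38 * 193 / 1.27
R = 57.7 nm


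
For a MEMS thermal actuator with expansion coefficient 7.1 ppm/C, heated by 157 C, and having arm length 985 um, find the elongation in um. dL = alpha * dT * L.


Step 1: Convert CTE: alpha = 7.1 ppm/C = 7.1e-6 /C
Step 2: dL = 7.1e-6 * 157 * 985
dL = 1.098 um


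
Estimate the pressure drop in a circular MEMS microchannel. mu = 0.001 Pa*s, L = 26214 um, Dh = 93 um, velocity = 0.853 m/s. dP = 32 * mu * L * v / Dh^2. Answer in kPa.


Step 1: Convert to SI: L = 26214e-6 m, Dh = 93e-6 m
Step 2: dP = 32 * 0.001 * 26214e-6 * 0.853 / (93e-6)^2
Step 3: dP = 82730.64 Pa
Step 4: Convert to kPa: dP = 82.73 kPa


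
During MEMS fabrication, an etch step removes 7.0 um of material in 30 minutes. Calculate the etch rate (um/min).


Step 1: Etch rate = depth / time
Step 2: rate = 7.0 / 30
rate = 0.233 um/min


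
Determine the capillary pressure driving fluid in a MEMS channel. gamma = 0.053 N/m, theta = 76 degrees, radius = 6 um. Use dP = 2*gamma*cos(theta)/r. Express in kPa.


Step 1: cos(76 deg) = 0.2419
Step 2: Convert r to m: r = 6e-6 m
Step 3: dP = 2 * 0.053 * 0.2419 / 6e-6 = 4273.6 Pa
Step 4: Convert Pa to kPa (divide by 1000).
dP = 4.27 kPa


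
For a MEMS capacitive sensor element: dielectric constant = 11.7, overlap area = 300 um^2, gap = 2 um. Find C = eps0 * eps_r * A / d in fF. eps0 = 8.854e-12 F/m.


Step 1: Convert area to m^2: A = 300e-12 m^2
Step 2: Convert gap to m: d = 2e-6 m
Step 3: C = eps0 * eps_r * A / d
C = 8.854e-12 * 11.7 * 300e-12 / 2e-6
Step 4: Convert to fF (multiply by 1e15).
C = 15.54 fF


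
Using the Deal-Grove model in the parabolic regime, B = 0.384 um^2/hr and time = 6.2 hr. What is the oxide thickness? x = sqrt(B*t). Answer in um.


Step 1: Compute B*t = 0.384 * 6.2 = 2.3808
Step 2: x = sqrt(2.3808)
x = 1.543 um


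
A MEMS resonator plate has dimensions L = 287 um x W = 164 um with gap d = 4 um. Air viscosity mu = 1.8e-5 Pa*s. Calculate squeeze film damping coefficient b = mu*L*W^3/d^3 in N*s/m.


Step 1: Convert to SI.
L = 287e-6 m, W = 164e-6 m, d = 4e-6 m
Step 2: W^3 = (164e-6)^3 = 4.41e-12 m^3
Step 3: d^3 = (4e-6)^3 = 6.40e-17 m^3
Step 4: b = 1.8e-5 * 287e-6 * 4.41e-12 / 6.40e-17
b = 3.56e-04 N*s/m


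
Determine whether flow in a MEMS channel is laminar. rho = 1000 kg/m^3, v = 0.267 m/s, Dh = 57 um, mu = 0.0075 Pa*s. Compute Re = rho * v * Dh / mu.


Step 1: Convert Dh to meters: Dh = 57e-6 m
Step 2: Re = rho * v * Dh / mu
Re = 1000 * 0.267 * 57e-6 / 0.0075
Re = 2.029
Since Re = 2.029 is below ~2300, the flow is laminar.


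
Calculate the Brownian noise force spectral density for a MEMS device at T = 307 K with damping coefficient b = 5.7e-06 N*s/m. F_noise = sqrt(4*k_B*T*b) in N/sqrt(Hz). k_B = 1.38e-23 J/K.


Step 1: Compute 4 * k_B * T * b
= 4 * 1.38e-23 * 307 * 5.7e-06
= 9.6594e-26 N^2/Hz
Step 2: F_noise = sqrt(9.6594e-26)
F_noise = 3.11e-13 N/sqrt(Hz)


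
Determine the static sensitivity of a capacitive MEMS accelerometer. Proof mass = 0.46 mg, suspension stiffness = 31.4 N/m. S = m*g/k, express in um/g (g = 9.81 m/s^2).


Step 1: Convert mass: m = 0.46 mg = 4.60e-07 kg
Step 2: S = m * g / k = 4.60e-07 * 9.81 / 31.4
Step 3: S = 1.44e-07 m/g
Step 4: Convert to um/g: S = 0.144 um/g


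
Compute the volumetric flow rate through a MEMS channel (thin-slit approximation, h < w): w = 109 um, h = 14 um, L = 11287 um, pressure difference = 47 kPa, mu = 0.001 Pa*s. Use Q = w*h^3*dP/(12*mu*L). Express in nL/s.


Step 1: Convert all dimensions to SI (meters).
w = 109e-6 m, h = 14e-6 m, L = 11287e-6 m, dP = 47e3 Pa
Step 2: Q = w * h^3 * dP / (12 * mu * L)
Q = 109e-6 * (14e-6)^3 * 47e3 / (12 * 0.001 * 11287e-6) = 1.0378837e-10 m^3/s
Step 3: Convert Q from m^3/s to nL/s (1 m^3 = 1e12 nL, so multiply by 1e12).
Q = 103.788 nL/s


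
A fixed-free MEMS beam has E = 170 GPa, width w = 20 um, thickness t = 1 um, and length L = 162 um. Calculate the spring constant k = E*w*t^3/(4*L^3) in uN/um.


Step 1: Convert E to consistent units (1 GPa = 1000 uN/um^2).
E = 170 GPa = 170000 uN/um^2
Step 2: Compute t^3 = 1^3 = 1
Step 3: Compute L^3 = 162^3 = 4251528
Step 4: k = 170000 * 20 * 1 / (4 * 4251528)
k = 0.1999 uN/um


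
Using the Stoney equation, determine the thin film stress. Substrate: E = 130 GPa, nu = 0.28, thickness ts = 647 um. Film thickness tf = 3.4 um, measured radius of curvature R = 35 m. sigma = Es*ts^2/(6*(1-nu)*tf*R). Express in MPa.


Step 1: Compute numerator: Es * ts^2 = 130 * 647^2 = 54419170 (GPa*um^2)
Step 2: Compute denominator (R in um): 6*(1-nu)*tf*R = 6*0.72*3.4*35e6 = 514080000.0 (um^2)
Step 3: sigma (GPa) = 54419170 / 514080000.0 = 1.05857e-01 GPa
Step 4: Convert to MPa (x1000): sigma = 105.9 MPa


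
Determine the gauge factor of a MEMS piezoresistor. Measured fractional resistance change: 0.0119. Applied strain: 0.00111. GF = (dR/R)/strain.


Step 1: Identify values.
dR/R = 0.0119, strain = 0.00111
Step 2: GF = (dR/R) / strain = 0.0119 / 0.00111
GF = 10.7


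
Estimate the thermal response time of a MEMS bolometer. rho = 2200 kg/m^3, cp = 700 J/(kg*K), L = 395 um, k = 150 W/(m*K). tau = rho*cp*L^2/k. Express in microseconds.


Step 1: Convert L to m: L = 395e-6 m
Step 2: L^2 = (395e-6)^2 = 1.56025e-07 m^2
Step 3: tau = 2200 * 700 * 1.56025e-07 / 150 = 1.60185667e-03 s
Step 4: Convert to microseconds (multiply by 1e6).
tau = 1601.857 us


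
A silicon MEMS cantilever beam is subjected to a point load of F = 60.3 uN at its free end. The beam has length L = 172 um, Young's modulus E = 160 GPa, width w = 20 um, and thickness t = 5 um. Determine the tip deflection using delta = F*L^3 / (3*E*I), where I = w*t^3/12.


Step 1: Calculate the second moment of area.
I = w * t^3 / 12 = 20 * 5^3 / 12 = 208.3333 um^4
Step 2: Convert E to consistent units (1 GPa = 1000 uN/um^2).
E = 160 GPa = 160000 uN/um^2
Step 3: Calculate tip deflection.
delta = F * L^3 / (3 * E * I)
delta = 60.3 * 172^3 / (3 * 160000 * 208.3333)
delta = 3.0683 um


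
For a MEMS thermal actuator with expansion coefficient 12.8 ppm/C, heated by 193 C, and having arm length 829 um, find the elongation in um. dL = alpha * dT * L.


Step 1: Convert CTE: alpha = 12.8 ppm/C = 12.8e-6 /C
Step 2: dL = 12.8e-6 * 193 * 829
dL = 2.048 um


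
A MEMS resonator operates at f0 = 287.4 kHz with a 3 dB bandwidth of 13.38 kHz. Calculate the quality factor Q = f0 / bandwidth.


Step 1: Q = f0 / bandwidth
Step 2: Q = 287.4 / 13.38
Q = 21.5


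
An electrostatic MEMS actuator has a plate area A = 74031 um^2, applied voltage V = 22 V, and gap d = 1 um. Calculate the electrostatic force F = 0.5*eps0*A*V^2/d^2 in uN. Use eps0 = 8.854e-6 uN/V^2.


Step 1: Identify parameters.
eps0 = 8.854e-6 uN/V^2, A = 74031 um^2, V = 22 V, d = 1 um
Step 2: Compute V^2 = 22^2 = 484
Step 3: Compute d^2 = 1^2 = 1
Step 4: F = 0.5 * 8.854e-6 * 74031 * 484 / 1
F = 158.624 uN


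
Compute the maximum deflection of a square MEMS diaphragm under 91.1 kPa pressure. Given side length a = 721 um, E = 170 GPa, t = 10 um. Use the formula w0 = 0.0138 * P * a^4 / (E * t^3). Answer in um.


Step 1: Convert pressure to compatible units (E is in GPa, so P in GPa).
P = 91.1 kPa = 91.1e-6 GPa
Step 2: Compute numerator: 0.0138 * P * a^4.
a^4 = 721^4 = 270234665281
numerator = 0.0138 * 91.1e-6 * 270234665281 = 3.397336e+05
Step 3: Compute denominator: E * t^3 = 170 * 10^3 = 170000
Step 4: w0 = numerator / denominator = 3.397336e+05 / 170000 = 1.9984 um


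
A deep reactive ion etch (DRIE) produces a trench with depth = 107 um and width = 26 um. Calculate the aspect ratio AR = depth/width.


Step 1: AR = depth / width
Step 2: AR = 107 / 26
AR = 4.1


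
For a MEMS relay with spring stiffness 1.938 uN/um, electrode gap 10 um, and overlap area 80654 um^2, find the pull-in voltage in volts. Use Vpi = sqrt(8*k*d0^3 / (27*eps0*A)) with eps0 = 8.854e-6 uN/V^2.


Step 1: Compute numerator: 8 * k * d0^3 = 8 * 1.938 * 10^3 = 15504.0
Step 2: Compute denominator: 27 * eps0 * A = 27 * 8.854e-6 * 80654 = 19.280984
Step 3: Vpi = sqrt(15504.0 / 19.280984)
Vpi = 28.36 V


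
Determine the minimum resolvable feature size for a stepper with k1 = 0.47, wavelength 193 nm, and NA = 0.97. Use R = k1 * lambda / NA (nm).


Step 1: Identify values: k1 = 0.47, lambda = 193 nm, NA = 0.97
Step 2: R = k1 * lambda / NA
R = 0.47 * 193 / 0.97
R = 93.5 nm
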